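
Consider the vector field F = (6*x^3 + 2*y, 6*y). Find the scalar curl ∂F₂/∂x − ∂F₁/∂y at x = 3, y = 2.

-2

∂F₂/∂x = 0
∂F₁/∂y = 2
Scalar curl = -2
At (3, 2): -2.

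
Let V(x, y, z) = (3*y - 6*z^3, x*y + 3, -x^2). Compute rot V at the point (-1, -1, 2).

(∇×V)₁ = ∂V₃/∂y − ∂V₂/∂z = 0
(∇×V)₂ = ∂V₁/∂z − ∂V₃/∂x = 2*x - 18*z^2
(∇×V)₃ = ∂V₂/∂x − ∂V₁/∂y = y - 3
∇×V = (0, 2*x - 18*z^2, y - 3)
At (-1, -1, 2): (0, -74, -4).

(0, -74, -4)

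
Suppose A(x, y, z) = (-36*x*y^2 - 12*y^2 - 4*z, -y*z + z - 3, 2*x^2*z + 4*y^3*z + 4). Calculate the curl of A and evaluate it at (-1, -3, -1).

(-112, -8, 144)

(∇×A)₁ = ∂A₃/∂y − ∂A₂/∂z = 12*y^2*z + y - 1
(∇×A)₂ = ∂A₁/∂z − ∂A₃/∂x = -4*x*z - 4
(∇×A)₃ = ∂A₂/∂x − ∂A₁/∂y = 72*x*y + 24*y
∇×A = (12*y^2*z + y - 1, -4*x*z - 4, 72*x*y + 24*y)
At (-1, -3, -1): (-112, -8, 144).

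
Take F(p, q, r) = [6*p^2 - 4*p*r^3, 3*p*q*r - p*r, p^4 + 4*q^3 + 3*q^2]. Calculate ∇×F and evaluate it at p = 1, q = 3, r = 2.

(∇×F)₁ = ∂F₃/∂q − ∂F₂/∂r = -3*p*q + p + 12*q^2 + 6*q
(∇×F)₂ = ∂F₁/∂r − ∂F₃/∂p = -4*p^3 - 12*p*r^2
(∇×F)₃ = ∂F₂/∂p − ∂F₁/∂q = 3*q*r - r
∇×F = (-3*p*q + p + 12*q^2 + 6*q, -4*p^3 - 12*p*r^2, 3*q*r - r)
At (1, 3, 2): (118, -52, 16).

(118, -52, 16)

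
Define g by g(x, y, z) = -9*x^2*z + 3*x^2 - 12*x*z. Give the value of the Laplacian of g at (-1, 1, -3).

60

∂²g/∂x² = 6*(-3*z + 1)
∂²g/∂y² = 0
∂²g/∂z² = 0
∇²g = -18*z + 6
At (-1, 1, -3): 60.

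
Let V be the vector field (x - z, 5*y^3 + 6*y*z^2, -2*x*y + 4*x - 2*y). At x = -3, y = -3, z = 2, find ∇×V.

(76, -11, 0)

(∇×V)₁ = ∂V₃/∂y − ∂V₂/∂z = -2*x - 12*y*z - 2
(∇×V)₂ = ∂V₁/∂z − ∂V₃/∂x = 2*y - 5
(∇×V)₃ = ∂V₂/∂x − ∂V₁/∂y = 0
∇×V = (-2*x - 12*y*z - 2, 2*y - 5, 0)
At (-3, -3, 2): (76, -11, 0).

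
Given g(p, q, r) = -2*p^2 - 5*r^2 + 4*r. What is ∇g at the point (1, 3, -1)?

(-4, 0, 14)

∂g/∂p = -4*p
∂g/∂q = 0
∂g/∂r = -10*r + 4
∇g = (-4*p, 0, -10*r + 4)
At (1, 3, -1): (-4, 0, 14).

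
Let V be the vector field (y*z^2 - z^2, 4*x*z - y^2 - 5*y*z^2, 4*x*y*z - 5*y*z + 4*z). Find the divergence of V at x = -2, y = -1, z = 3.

∂V₁/∂x = 0
∂V₂/∂y = -2*y - 5*z^2
∂V₃/∂z = 4*x*y - 5*y + 4
∇·V = 4*x*y - 7*y - 5*z^2 + 4
At (-2, -1, 3): -26.

-26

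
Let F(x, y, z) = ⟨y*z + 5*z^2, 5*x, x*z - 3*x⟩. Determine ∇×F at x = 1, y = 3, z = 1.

(0, 15, 4)

(∇×F)₁ = ∂F₃/∂y − ∂F₂/∂z = 0
(∇×F)₂ = ∂F₁/∂z − ∂F₃/∂x = y + 9*z + 3
(∇×F)₃ = ∂F₂/∂x − ∂F₁/∂y = -z + 5
∇×F = (0, y + 9*z + 3, -z + 5)
At (1, 3, 1): (0, 15, 4).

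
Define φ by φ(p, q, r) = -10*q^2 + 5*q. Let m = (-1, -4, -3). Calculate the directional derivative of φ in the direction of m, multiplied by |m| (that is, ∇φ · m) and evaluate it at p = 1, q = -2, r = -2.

∂φ/∂p = 0
∂φ/∂q = -20*q + 5
∂φ/∂r = 0
∇φ at (1, -2, -2) = (0, 45, 0)
∇φ · m = (0)(-1) + (45)(-4) + (0)(-3) = -180

-180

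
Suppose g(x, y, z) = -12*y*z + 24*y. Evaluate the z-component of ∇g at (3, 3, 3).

-36

(∇g)_3 = ∂g/∂z = -12*y
At (3, 3, 3): -36.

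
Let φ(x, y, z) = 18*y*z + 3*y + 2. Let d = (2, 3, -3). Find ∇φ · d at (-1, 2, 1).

-45

∂φ/∂x = 0
∂φ/∂y = 18*z + 3
∂φ/∂z = 18*y
∇φ at (-1, 2, 1) = (0, 21, 36)
∇φ · d = (0)(2) + (21)(3) + (36)(-3) = -45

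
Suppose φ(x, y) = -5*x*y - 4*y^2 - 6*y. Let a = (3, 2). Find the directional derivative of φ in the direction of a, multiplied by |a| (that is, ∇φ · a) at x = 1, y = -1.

∂φ/∂x = -5*y
∂φ/∂y = -5*x - 8*y - 6
∇φ at (1, -1) = (5, -3)
∇φ · a = (5)(3) + (-3)(2) = 9

9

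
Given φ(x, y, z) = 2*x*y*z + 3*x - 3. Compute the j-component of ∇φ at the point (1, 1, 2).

4

(∇φ)_2 = ∂φ/∂y = 2*x*z
At (1, 1, 2): 4.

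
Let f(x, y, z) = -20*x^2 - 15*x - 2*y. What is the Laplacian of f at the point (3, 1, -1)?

∂²f/∂x² = -40
∂²f/∂y² = 0
∂²f/∂z² = 0
∇²f = -40
At (3, 1, -1): -40.

-40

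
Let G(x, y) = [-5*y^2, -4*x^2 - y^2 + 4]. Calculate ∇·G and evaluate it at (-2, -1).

∂G₁/∂x = 0
∂G₂/∂y = -2*y
∇·G = -2*y
At (-2, -1): 2.

2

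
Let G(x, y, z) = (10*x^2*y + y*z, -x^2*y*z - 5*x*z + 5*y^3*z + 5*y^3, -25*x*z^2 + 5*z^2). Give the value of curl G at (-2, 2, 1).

(-42, 27, -38)

(∇×G)₁ = ∂G₃/∂y − ∂G₂/∂z = x^2*y + 5*x - 5*y^3
(∇×G)₂ = ∂G₁/∂z − ∂G₃/∂x = y + 25*z^2
(∇×G)₃ = ∂G₂/∂x − ∂G₁/∂y = -10*x^2 - 2*x*y*z - 6*z
∇×G = (x^2*y + 5*x - 5*y^3, y + 25*z^2, -10*x^2 - 2*x*y*z - 6*z)
At (-2, 2, 1): (-42, 27, -38).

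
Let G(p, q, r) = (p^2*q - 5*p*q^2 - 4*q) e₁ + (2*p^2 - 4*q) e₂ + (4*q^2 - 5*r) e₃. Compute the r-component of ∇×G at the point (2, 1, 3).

(∇×G)_3 = ∂G₂/∂p − ∂G₁/∂q
= 4*p − (p^2 - 10*p*q - 4)
= -p^2 + 10*p*q + 4*p + 4
At (2, 1, 3): 28.

28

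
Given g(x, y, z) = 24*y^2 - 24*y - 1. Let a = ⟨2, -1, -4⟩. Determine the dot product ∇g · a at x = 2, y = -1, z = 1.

72

∂g/∂x = 0
∂g/∂y = 48*y - 24
∂g/∂z = 0
∇g at (2, -1, 1) = (0, -72, 0)
∇g · a = (0)(2) + (-72)(-1) + (0)(-4) = 72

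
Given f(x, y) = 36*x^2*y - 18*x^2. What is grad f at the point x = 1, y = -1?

(-108, 36)

∂f/∂x = 72*x*y - 36*x
∂f/∂y = 36*x^2
∇f = (72*x*y - 36*x, 36*x^2)
At (1, -1): (-108, 36).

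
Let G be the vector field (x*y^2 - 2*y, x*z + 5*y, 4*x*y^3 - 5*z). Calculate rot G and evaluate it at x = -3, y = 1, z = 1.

(-33, -4, 9)

(∇×G)₁ = ∂G₃/∂y − ∂G₂/∂z = 12*x*y^2 - x
(∇×G)₂ = ∂G₁/∂z − ∂G₃/∂x = -4*y^3
(∇×G)₃ = ∂G₂/∂x − ∂G₁/∂y = -2*x*y + z + 2
∇×G = (12*x*y^2 - x, -4*y^3, -2*x*y + z + 2)
At (-3, 1, 1): (-33, -4, 9).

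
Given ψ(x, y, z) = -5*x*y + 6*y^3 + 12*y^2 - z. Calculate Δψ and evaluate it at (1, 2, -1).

∂²ψ/∂x² = 0
∂²ψ/∂y² = 12*(3*y + 2)
∂²ψ/∂z² = 0
∇²ψ = 36*y + 24
At (1, 2, -1): 96.

96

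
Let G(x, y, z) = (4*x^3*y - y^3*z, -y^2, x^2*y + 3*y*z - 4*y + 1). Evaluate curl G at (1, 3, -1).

(∇×G)₁ = ∂G₃/∂y − ∂G₂/∂z = x^2 + 3*z - 4
(∇×G)₂ = ∂G₁/∂z − ∂G₃/∂x = -2*x*y - y^3
(∇×G)₃ = ∂G₂/∂x − ∂G₁/∂y = -4*x^3 + 3*y^2*z
∇×G = (x^2 + 3*z - 4, -2*x*y - y^3, -4*x^3 + 3*y^2*z)
At (1, 3, -1): (-6, -33, -31).

(-6, -33, -31)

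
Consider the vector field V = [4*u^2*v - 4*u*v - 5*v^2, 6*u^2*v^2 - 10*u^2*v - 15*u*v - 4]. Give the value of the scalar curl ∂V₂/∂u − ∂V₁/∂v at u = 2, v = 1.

∂V₂/∂u = 12*u*v^2 - 20*u*v - 15*v
∂V₁/∂v = 4*u^2 - 4*u - 10*v
Scalar curl = -4*u^2 + 12*u*v^2 - 20*u*v + 4*u - 5*v
At (2, 1): -29.

-29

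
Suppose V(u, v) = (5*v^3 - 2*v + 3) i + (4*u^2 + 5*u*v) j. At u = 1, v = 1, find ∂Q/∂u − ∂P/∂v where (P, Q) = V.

0

∂V₂/∂u = 8*u + 5*v
∂V₁/∂v = 15*v^2 - 2
Scalar curl = 8*u - 15*v^2 + 5*v + 2
At (1, 1): 0.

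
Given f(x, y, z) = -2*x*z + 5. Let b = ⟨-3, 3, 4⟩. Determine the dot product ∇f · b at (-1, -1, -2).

∂f/∂x = -2*z
∂f/∂y = 0
∂f/∂z = -2*x
∇f at (-1, -1, -2) = (4, 0, 2)
∇f · b = (4)(-3) + (0)(3) + (2)(4) = -4

-4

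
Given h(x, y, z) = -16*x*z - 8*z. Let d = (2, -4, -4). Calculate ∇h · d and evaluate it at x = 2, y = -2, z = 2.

96

∂h/∂x = -16*z
∂h/∂y = 0
∂h/∂z = -16*x - 8
∇h at (2, -2, 2) = (-32, 0, -40)
∇h · d = (-32)(2) + (0)(-4) + (-40)(-4) = 96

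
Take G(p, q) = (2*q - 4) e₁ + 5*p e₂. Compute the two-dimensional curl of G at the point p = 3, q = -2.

∂G₂/∂p = 5
∂G₁/∂q = 2
Scalar curl = 3
At (3, -2): 3.

3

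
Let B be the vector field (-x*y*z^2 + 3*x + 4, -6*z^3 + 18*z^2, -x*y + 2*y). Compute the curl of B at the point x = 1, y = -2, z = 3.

(∇×B)₁ = ∂B₃/∂y − ∂B₂/∂z = -x + 18*z^2 - 36*z + 2
(∇×B)₂ = ∂B₁/∂z − ∂B₃/∂x = -2*x*y*z + y
(∇×B)₃ = ∂B₂/∂x − ∂B₁/∂y = x*z^2
∇×B = (-x + 18*z^2 - 36*z + 2, -2*x*y*z + y, x*z^2)
At (1, -2, 3): (55, 10, 9).

(55, 10, 9)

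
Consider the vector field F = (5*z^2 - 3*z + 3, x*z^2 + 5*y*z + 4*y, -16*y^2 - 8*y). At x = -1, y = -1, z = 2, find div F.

∂F₁/∂x = 0
∂F₂/∂y = 5*z + 4
∂F₃/∂z = 0
∇·F = 5*z + 4
At (-1, -1, 2): 14.

14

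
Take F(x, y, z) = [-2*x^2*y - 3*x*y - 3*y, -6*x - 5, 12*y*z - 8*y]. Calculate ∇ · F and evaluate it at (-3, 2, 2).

42

∂F₁/∂x = -4*x*y - 3*y
∂F₂/∂y = 0
∂F₃/∂z = 12*y
∇·F = -4*x*y + 9*y
At (-3, 2, 2): 42.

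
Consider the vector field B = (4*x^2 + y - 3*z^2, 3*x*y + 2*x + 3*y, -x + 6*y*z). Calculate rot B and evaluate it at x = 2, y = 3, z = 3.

(∇×B)₁ = ∂B₃/∂y − ∂B₂/∂z = 6*z
(∇×B)₂ = ∂B₁/∂z − ∂B₃/∂x = -6*z + 1
(∇×B)₃ = ∂B₂/∂x − ∂B₁/∂y = 3*y + 1
∇×B = (6*z, -6*z + 1, 3*y + 1)
At (2, 3, 3): (18, -17, 10).

(18, -17, 10)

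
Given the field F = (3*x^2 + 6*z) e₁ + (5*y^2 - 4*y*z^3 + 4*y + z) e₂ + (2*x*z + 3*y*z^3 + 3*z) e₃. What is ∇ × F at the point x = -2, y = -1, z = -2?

(-73, 10, 0)

(∇×F)₁ = ∂F₃/∂y − ∂F₂/∂z = 12*y*z^2 + 3*z^3 - 1
(∇×F)₂ = ∂F₁/∂z − ∂F₃/∂x = -2*z + 6
(∇×F)₃ = ∂F₂/∂x − ∂F₁/∂y = 0
∇×F = (12*y*z^2 + 3*z^3 - 1, -2*z + 6, 0)
At (-2, -1, -2): (-73, 10, 0).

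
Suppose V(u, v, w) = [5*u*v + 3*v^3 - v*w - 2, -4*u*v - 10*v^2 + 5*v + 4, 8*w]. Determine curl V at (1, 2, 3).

(0, -2, -46)

(∇×V)₁ = ∂V₃/∂v − ∂V₂/∂w = 0
(∇×V)₂ = ∂V₁/∂w − ∂V₃/∂u = -v
(∇×V)₃ = ∂V₂/∂u − ∂V₁/∂v = -5*u - 9*v^2 - 4*v + w
∇×V = (0, -v, -5*u - 9*v^2 - 4*v + w)
At (1, 2, 3): (0, -2, -46).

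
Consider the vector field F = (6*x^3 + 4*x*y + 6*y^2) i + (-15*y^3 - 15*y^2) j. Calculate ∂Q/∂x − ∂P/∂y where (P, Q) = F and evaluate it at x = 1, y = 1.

-16

∂F₂/∂x = 0
∂F₁/∂y = 4*x + 12*y
Scalar curl = -4*x - 12*y
At (1, 1): -16.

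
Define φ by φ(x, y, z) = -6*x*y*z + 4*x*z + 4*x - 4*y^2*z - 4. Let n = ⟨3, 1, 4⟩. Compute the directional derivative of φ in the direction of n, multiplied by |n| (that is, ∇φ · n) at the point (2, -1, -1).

50

∂φ/∂x = -6*y*z + 4*z + 4
∂φ/∂y = -6*x*z - 8*y*z
∂φ/∂z = -6*x*y + 4*x - 4*y^2
∇φ at (2, -1, -1) = (-6, 4, 16)
∇φ · n = (-6)(3) + (4)(1) + (16)(4) = 50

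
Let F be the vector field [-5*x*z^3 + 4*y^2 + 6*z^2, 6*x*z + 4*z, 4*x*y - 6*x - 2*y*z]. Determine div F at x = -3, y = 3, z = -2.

∂F₁/∂x = -5*z^3
∂F₂/∂y = 0
∂F₃/∂z = -2*y
∇·F = -2*y - 5*z^3
At (-3, 3, -2): 34.

34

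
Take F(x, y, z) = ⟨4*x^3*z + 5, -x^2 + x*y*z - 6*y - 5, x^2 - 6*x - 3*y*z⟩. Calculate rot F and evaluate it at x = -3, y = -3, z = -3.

(∇×F)₁ = ∂F₃/∂y − ∂F₂/∂z = -x*y - 3*z
(∇×F)₂ = ∂F₁/∂z − ∂F₃/∂x = 4*x^3 - 2*x + 6
(∇×F)₃ = ∂F₂/∂x − ∂F₁/∂y = -2*x + y*z
∇×F = (-x*y - 3*z, 4*x^3 - 2*x + 6, -2*x + y*z)
At (-3, -3, -3): (0, -96, 15).

(0, -96, 15)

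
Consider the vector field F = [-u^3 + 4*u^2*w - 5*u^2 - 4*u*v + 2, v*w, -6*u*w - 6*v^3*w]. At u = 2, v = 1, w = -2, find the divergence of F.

-88

∂F₁/∂u = -3*u^2 + 8*u*w - 10*u - 4*v
∂F₂/∂v = w
∂F₃/∂w = -6*u - 6*v^3
∇·F = -3*u^2 + 8*u*w - 16*u - 6*v^3 - 4*v + w
At (2, 1, -2): -88.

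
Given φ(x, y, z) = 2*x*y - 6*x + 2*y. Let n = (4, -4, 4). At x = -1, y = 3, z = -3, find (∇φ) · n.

0

∂φ/∂x = 2*y - 6
∂φ/∂y = 2*x + 2
∂φ/∂z = 0
∇φ at (-1, 3, -3) = (0, 0, 0)
∇φ · n = (0)(4) + (0)(-4) + (0)(4) = 0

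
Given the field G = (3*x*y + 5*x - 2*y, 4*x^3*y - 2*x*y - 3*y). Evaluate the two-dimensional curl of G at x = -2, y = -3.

-130

∂G₂/∂x = 12*x^2*y - 2*y
∂G₁/∂y = 3*x - 2
Scalar curl = 12*x^2*y - 3*x - 2*y + 2
At (-2, -3): -130.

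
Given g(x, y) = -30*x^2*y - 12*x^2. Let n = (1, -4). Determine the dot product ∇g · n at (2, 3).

∂g/∂x = -60*x*y - 24*x
∂g/∂y = -30*x^2
∇g at (2, 3) = (-408, -120)
∇g · n = (-408)(1) + (-120)(-4) = 72

72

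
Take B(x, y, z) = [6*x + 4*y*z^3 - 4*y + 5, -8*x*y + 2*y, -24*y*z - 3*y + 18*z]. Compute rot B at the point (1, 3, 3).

(-75, 324, -128)

(∇×B)₁ = ∂B₃/∂y − ∂B₂/∂z = -24*z - 3
(∇×B)₂ = ∂B₁/∂z − ∂B₃/∂x = 12*y*z^2
(∇×B)₃ = ∂B₂/∂x − ∂B₁/∂y = -8*y - 4*z^3 + 4
∇×B = (-24*z - 3, 12*y*z^2, -8*y - 4*z^3 + 4)
At (1, 3, 3): (-75, 324, -128).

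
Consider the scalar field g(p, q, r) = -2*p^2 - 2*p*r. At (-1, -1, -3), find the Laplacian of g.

-4

∂²g/∂p² = -4
∂²g/∂q² = 0
∂²g/∂r² = 0
∇²g = -4
At (-1, -1, -3): -4.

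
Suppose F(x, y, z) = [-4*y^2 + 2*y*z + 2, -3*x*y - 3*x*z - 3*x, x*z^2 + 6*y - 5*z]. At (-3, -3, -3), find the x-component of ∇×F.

(∇×F)_1 = ∂F₃/∂y − ∂F₂/∂z
= 6 − (-3*x)
= 3*x + 6
At (-3, -3, -3): -3.

-3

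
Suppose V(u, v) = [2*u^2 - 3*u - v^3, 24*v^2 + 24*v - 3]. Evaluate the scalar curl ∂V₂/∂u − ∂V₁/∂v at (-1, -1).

3

∂V₂/∂u = 0
∂V₁/∂v = -3*v^2
Scalar curl = 3*v^2
At (-1, -1): 3.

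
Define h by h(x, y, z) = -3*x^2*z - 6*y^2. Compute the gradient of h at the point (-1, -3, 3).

(18, 36, -3)

∂h/∂x = -6*x*z
∂h/∂y = -12*y
∂h/∂z = -3*x^2
∇h = (-6*x*z, -12*y, -3*x^2)
At (-1, -3, 3): (18, 36, -3).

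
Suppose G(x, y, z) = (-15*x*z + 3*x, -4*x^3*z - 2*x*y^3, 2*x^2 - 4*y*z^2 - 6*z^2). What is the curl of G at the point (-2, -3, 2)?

(∇×G)₁ = ∂G₃/∂y − ∂G₂/∂z = 4*x^3 - 4*z^2
(∇×G)₂ = ∂G₁/∂z − ∂G₃/∂x = -19*x
(∇×G)₃ = ∂G₂/∂x − ∂G₁/∂y = -12*x^2*z - 2*y^3
∇×G = (4*x^3 - 4*z^2, -19*x, -12*x^2*z - 2*y^3)
At (-2, -3, 2): (-48, 38, -42).

(-48, 38, -42)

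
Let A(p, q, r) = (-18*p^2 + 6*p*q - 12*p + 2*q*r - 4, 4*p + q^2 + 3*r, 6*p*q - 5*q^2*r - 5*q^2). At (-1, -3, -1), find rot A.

(∇×A)₁ = ∂A₃/∂q − ∂A₂/∂r = 6*p - 10*q*r - 10*q - 3
(∇×A)₂ = ∂A₁/∂r − ∂A₃/∂p = -4*q
(∇×A)₃ = ∂A₂/∂p − ∂A₁/∂q = -6*p - 2*r + 4
∇×A = (6*p - 10*q*r - 10*q - 3, -4*q, -6*p - 2*r + 4)
At (-1, -3, -1): (-9, 12, 12).

(-9, 12, 12)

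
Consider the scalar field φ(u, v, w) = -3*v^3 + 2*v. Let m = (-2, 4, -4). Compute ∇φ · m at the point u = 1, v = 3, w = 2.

-316

∂φ/∂u = 0
∂φ/∂v = -9*v^2 + 2
∂φ/∂w = 0
∇φ at (1, 3, 2) = (0, -79, 0)
∇φ · m = (0)(-2) + (-79)(4) + (0)(-4) = -316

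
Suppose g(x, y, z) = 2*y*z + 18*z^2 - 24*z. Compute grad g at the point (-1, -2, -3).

(0, -6, -136)

∂g/∂x = 0
∂g/∂y = 2*z
∂g/∂z = 2*y + 36*z - 24
∇g = (0, 2*z, 2*y + 36*z - 24)
At (-1, -2, -3): (0, -6, -136).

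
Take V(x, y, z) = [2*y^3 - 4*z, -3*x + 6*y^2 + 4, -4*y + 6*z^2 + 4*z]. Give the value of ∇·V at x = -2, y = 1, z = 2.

40

∂V₁/∂x = 0
∂V₂/∂y = 12*y
∂V₃/∂z = 12*z + 4
∇·V = 12*y + 12*z + 4
At (-2, 1, 2): 40.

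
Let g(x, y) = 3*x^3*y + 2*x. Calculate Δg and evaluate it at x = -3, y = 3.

-162

∂²g/∂x² = 18*x*y
∂²g/∂y² = 0
∇²g = 18*x*y
At (-3, 3): -162.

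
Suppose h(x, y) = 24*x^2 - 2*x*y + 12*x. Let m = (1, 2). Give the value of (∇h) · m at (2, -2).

104

∂h/∂x = 48*x - 2*y + 12
∂h/∂y = -2*x
∇h at (2, -2) = (112, -4)
∇h · m = (112)(1) + (-4)(2) = 104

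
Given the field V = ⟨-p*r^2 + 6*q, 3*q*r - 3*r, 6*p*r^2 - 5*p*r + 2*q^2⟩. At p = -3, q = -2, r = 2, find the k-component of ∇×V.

-6

(∇×V)_3 = ∂V₂/∂p − ∂V₁/∂q
= 0 − (6)
= -6
At (-3, -2, 2): -6.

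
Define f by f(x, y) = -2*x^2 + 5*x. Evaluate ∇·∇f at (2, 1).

∂²f/∂x² = -4
∂²f/∂y² = 0
∇²f = -4
At (2, 1): -4.

-4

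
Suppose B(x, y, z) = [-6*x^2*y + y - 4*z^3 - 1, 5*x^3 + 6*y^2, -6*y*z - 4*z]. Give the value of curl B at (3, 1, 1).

(-6, -12, 188)

(∇×B)₁ = ∂B₃/∂y − ∂B₂/∂z = -6*z
(∇×B)₂ = ∂B₁/∂z − ∂B₃/∂x = -12*z^2
(∇×B)₃ = ∂B₂/∂x − ∂B₁/∂y = 21*x^2 - 1
∇×B = (-6*z, -12*z^2, 21*x^2 - 1)
At (3, 1, 1): (-6, -12, 188).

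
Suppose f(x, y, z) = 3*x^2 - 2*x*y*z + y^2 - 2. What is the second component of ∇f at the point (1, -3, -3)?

(∇f)_2 = ∂f/∂y = -2*x*z + 2*y
At (1, -3, -3): 0.

0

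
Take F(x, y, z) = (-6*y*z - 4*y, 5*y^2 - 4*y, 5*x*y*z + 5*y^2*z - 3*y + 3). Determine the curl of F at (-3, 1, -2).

(7, 4, -8)

(∇×F)₁ = ∂F₃/∂y − ∂F₂/∂z = 5*x*z + 10*y*z - 3
(∇×F)₂ = ∂F₁/∂z − ∂F₃/∂x = -5*y*z - 6*y
(∇×F)₃ = ∂F₂/∂x − ∂F₁/∂y = 6*z + 4
∇×F = (5*x*z + 10*y*z - 3, -5*y*z - 6*y, 6*z + 4)
At (-3, 1, -2): (7, 4, -8).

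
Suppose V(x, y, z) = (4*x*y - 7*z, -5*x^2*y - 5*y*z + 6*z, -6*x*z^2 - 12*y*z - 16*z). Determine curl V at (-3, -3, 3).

(∇×V)₁ = ∂V₃/∂y − ∂V₂/∂z = 5*y - 12*z - 6
(∇×V)₂ = ∂V₁/∂z − ∂V₃/∂x = 6*z^2 - 7
(∇×V)₃ = ∂V₂/∂x − ∂V₁/∂y = -10*x*y - 4*x
∇×V = (5*y - 12*z - 6, 6*z^2 - 7, -10*x*y - 4*x)
At (-3, -3, 3): (-57, 47, -78).

(-57, 47, -78)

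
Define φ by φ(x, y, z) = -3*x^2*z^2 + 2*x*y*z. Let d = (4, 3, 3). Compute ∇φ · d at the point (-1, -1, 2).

∂φ/∂x = -6*x*z^2 + 2*y*z
∂φ/∂y = 2*x*z
∂φ/∂z = -6*x^2*z + 2*x*y
∇φ at (-1, -1, 2) = (20, -4, -10)
∇φ · d = (20)(4) + (-4)(3) + (-10)(3) = 38

38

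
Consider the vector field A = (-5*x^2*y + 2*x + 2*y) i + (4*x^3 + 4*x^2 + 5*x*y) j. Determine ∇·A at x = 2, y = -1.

∂A₁/∂x = -10*x*y + 2
∂A₂/∂y = 5*x
∇·A = -10*x*y + 5*x + 2
At (2, -1): 32.

32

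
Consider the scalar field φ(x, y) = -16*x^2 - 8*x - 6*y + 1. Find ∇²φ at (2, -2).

-32

∂²φ/∂x² = -32
∂²φ/∂y² = 0
∇²φ = -32
At (2, -2): -32.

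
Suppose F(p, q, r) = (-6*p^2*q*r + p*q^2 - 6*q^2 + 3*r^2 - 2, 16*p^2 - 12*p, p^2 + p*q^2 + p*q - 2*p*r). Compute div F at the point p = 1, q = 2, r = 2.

∂F₁/∂p = -12*p*q*r + q^2
∂F₂/∂q = 0
∂F₃/∂r = -2*p
∇·F = -12*p*q*r - 2*p + q^2
At (1, 2, 2): -46.

-46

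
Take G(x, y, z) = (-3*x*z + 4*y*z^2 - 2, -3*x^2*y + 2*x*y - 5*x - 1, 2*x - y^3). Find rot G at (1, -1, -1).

(∇×G)₁ = ∂G₃/∂y − ∂G₂/∂z = -3*y^2
(∇×G)₂ = ∂G₁/∂z − ∂G₃/∂x = -3*x + 8*y*z - 2
(∇×G)₃ = ∂G₂/∂x − ∂G₁/∂y = -6*x*y + 2*y - 4*z^2 - 5
∇×G = (-3*y^2, -3*x + 8*y*z - 2, -6*x*y + 2*y - 4*z^2 - 5)
At (1, -1, -1): (-3, 3, -5).

(-3, 3, -5)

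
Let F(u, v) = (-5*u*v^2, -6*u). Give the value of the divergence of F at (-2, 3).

∂F₁/∂u = -5*v^2
∂F₂/∂v = 0
∇·F = -5*v^2
At (-2, 3): -45.

-45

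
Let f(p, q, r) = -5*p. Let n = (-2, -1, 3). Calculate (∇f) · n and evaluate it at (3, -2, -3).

10

∂f/∂p = -5
∂f/∂q = 0
∂f/∂r = 0
∇f at (3, -2, -3) = (-5, 0, 0)
∇f · n = (-5)(-2) + (0)(-1) + (0)(3) = 10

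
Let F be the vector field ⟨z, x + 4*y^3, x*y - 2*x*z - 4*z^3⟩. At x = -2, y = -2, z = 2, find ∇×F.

(-2, 7, 1)

(∇×F)₁ = ∂F₃/∂y − ∂F₂/∂z = x
(∇×F)₂ = ∂F₁/∂z − ∂F₃/∂x = -y + 2*z + 1
(∇×F)₃ = ∂F₂/∂x − ∂F₁/∂y = 1
∇×F = (x, -y + 2*z + 1, 1)
At (-2, -2, 2): (-2, 7, 1).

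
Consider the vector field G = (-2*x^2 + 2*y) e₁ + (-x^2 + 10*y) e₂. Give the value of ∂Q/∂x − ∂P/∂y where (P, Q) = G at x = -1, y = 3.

∂G₂/∂x = -2*x
∂G₁/∂y = 2
Scalar curl = -2*x - 2
At (-1, 3): 0.

0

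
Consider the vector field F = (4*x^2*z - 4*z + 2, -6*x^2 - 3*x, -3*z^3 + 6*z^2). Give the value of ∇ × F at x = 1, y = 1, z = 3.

(0, 0, -15)

(∇×F)₁ = ∂F₃/∂y − ∂F₂/∂z = 0
(∇×F)₂ = ∂F₁/∂z − ∂F₃/∂x = 4*x^2 - 4
(∇×F)₃ = ∂F₂/∂x − ∂F₁/∂y = -12*x - 3
∇×F = (0, 4*x^2 - 4, -12*x - 3)
At (1, 1, 3): (0, 0, -15).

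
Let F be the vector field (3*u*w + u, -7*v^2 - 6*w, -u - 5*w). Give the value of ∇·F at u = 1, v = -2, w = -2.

18

∂F₁/∂u = 3*w + 1
∂F₂/∂v = -14*v
∂F₃/∂w = -5
∇·F = -14*v + 3*w - 4
At (1, -2, -2): 18.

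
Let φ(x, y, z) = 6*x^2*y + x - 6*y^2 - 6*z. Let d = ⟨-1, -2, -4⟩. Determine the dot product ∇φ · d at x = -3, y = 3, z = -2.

∂φ/∂x = 12*x*y + 1
∂φ/∂y = 6*x^2 - 12*y
∂φ/∂z = -6
∇φ at (-3, 3, -2) = (-107, 18, -6)
∇φ · d = (-107)(-1) + (18)(-2) + (-6)(-4) = 95

95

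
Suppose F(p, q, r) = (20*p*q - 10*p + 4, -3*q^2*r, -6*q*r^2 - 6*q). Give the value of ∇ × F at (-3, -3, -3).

(-33, 0, 60)

(∇×F)₁ = ∂F₃/∂q − ∂F₂/∂r = 3*q^2 - 6*r^2 - 6
(∇×F)₂ = ∂F₁/∂r − ∂F₃/∂p = 0
(∇×F)₃ = ∂F₂/∂p − ∂F₁/∂q = -20*p
∇×F = (3*q^2 - 6*r^2 - 6, 0, -20*p)
At (-3, -3, -3): (-33, 0, 60).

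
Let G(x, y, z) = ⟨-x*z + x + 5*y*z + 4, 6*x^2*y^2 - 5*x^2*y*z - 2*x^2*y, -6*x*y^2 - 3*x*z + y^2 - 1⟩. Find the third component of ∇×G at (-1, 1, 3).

7

(∇×G)_3 = ∂G₂/∂x − ∂G₁/∂y
= 12*x*y^2 - 10*x*y*z - 4*x*y − (5*z)
= 12*x*y^2 - 10*x*y*z - 4*x*y - 5*z
At (-1, 1, 3): 7.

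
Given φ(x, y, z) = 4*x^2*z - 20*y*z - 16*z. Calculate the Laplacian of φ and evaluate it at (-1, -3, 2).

∂²φ/∂x² = 8*z
∂²φ/∂y² = 0
∂²φ/∂z² = 0
∇²φ = 8*z
At (-1, -3, 2): 16.

16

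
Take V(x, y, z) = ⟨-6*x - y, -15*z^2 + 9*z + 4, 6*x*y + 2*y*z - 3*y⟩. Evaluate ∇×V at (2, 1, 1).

(∇×V)₁ = ∂V₃/∂y − ∂V₂/∂z = 6*x + 32*z - 12
(∇×V)₂ = ∂V₁/∂z − ∂V₃/∂x = -6*y
(∇×V)₃ = ∂V₂/∂x − ∂V₁/∂y = 1
∇×V = (6*x + 32*z - 12, -6*y, 1)
At (2, 1, 1): (32, -6, 1).

(32, -6, 1)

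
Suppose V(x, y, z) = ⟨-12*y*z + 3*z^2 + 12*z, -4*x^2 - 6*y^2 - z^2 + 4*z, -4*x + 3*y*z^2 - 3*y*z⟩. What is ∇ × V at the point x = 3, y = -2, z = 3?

(20, 58, 12)

(∇×V)₁ = ∂V₃/∂y − ∂V₂/∂z = 3*z^2 - z - 4
(∇×V)₂ = ∂V₁/∂z − ∂V₃/∂x = -12*y + 6*z + 16
(∇×V)₃ = ∂V₂/∂x − ∂V₁/∂y = -8*x + 12*z
∇×V = (3*z^2 - z - 4, -12*y + 6*z + 16, -8*x + 12*z)
At (3, -2, 3): (20, 58, 12).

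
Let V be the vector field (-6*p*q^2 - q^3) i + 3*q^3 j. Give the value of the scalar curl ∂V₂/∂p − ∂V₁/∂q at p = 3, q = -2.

∂V₂/∂p = 0
∂V₁/∂q = -12*p*q - 3*q^2
Scalar curl = 12*p*q + 3*q^2
At (3, -2): -60.

-60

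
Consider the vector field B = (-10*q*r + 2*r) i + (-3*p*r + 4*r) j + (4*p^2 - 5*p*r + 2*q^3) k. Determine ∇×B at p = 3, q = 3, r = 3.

(59, -37, 21)

(∇×B)₁ = ∂B₃/∂q − ∂B₂/∂r = 3*p + 6*q^2 - 4
(∇×B)₂ = ∂B₁/∂r − ∂B₃/∂p = -8*p - 10*q + 5*r + 2
(∇×B)₃ = ∂B₂/∂p − ∂B₁/∂q = 7*r
∇×B = (3*p + 6*q^2 - 4, -8*p - 10*q + 5*r + 2, 7*r)
At (3, 3, 3): (59, -37, 21).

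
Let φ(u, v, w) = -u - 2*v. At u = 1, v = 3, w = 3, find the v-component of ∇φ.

(∇φ)_2 = ∂φ/∂v = -2
At (1, 3, 3): -2.

-2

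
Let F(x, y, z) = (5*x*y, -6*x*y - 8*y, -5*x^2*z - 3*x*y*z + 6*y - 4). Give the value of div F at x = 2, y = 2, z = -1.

∂F₁/∂x = 5*y
∂F₂/∂y = -6*x - 8
∂F₃/∂z = -5*x^2 - 3*x*y
∇·F = -5*x^2 - 3*x*y - 6*x + 5*y - 8
At (2, 2, -1): -42.

-42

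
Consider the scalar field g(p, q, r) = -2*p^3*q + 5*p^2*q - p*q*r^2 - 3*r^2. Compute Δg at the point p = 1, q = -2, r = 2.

2

∂²g/∂p² = 2*q*(-6*p + 5)
∂²g/∂q² = 0
∂²g/∂r² = -2*(p*q + 3)
∇²g = -14*p*q + 10*q - 6
At (1, -2, 2): 2.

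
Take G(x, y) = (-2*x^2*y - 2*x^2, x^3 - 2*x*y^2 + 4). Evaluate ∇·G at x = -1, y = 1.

∂G₁/∂x = -4*x*y - 4*x
∂G₂/∂y = -4*x*y
∇·G = -8*x*y - 4*x
At (-1, 1): 12.

12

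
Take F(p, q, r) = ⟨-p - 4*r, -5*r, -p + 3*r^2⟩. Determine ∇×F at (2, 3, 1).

(∇×F)₁ = ∂F₃/∂q − ∂F₂/∂r = 5
(∇×F)₂ = ∂F₁/∂r − ∂F₃/∂p = -3
(∇×F)₃ = ∂F₂/∂p − ∂F₁/∂q = 0
∇×F = (5, -3, 0)
At (2, 3, 1): (5, -3, 0).

(5, -3, 0)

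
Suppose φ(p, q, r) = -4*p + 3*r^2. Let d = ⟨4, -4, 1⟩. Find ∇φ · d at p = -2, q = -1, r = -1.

∂φ/∂p = -4
∂φ/∂q = 0
∂φ/∂r = 6*r
∇φ at (-2, -1, -1) = (-4, 0, -6)
∇φ · d = (-4)(4) + (0)(-4) + (-6)(1) = -22

-22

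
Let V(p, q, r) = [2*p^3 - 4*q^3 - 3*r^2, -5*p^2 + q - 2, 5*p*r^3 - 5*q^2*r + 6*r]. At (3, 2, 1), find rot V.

(∇×V)₁ = ∂V₃/∂q − ∂V₂/∂r = -10*q*r
(∇×V)₂ = ∂V₁/∂r − ∂V₃/∂p = -5*r^3 - 6*r
(∇×V)₃ = ∂V₂/∂p − ∂V₁/∂q = -10*p + 12*q^2
∇×V = (-10*q*r, -5*r^3 - 6*r, -10*p + 12*q^2)
At (3, 2, 1): (-20, -11, 18).

(-20, -11, 18)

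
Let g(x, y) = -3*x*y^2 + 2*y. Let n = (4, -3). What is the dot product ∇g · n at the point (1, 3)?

∂g/∂x = -3*y^2
∂g/∂y = -6*x*y + 2
∇g at (1, 3) = (-27, -16)
∇g · n = (-27)(4) + (-16)(-3) = -60

-60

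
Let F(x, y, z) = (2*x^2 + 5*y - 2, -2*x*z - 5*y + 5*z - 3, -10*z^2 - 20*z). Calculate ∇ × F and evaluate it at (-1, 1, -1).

(-7, 0, -3)

(∇×F)₁ = ∂F₃/∂y − ∂F₂/∂z = 2*x - 5
(∇×F)₂ = ∂F₁/∂z − ∂F₃/∂x = 0
(∇×F)₃ = ∂F₂/∂x − ∂F₁/∂y = -2*z - 5
∇×F = (2*x - 5, 0, -2*z - 5)
At (-1, 1, -1): (-7, 0, -3).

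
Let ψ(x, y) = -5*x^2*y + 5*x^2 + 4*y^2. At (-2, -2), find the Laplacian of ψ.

38

∂²ψ/∂x² = 10*(-y + 1)
∂²ψ/∂y² = 8
∇²ψ = -10*y + 18
At (-2, -2): 38.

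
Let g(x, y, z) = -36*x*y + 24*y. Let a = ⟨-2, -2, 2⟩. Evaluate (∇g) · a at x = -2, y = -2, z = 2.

∂g/∂x = -36*y
∂g/∂y = -36*x + 24
∂g/∂z = 0
∇g at (-2, -2, 2) = (72, 96, 0)
∇g · a = (72)(-2) + (96)(-2) + (0)(2) = -336

-336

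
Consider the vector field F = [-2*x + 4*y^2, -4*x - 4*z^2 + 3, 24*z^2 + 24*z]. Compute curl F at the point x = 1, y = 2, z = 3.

(24, 0, -20)

(∇×F)₁ = ∂F₃/∂y − ∂F₂/∂z = 8*z
(∇×F)₂ = ∂F₁/∂z − ∂F₃/∂x = 0
(∇×F)₃ = ∂F₂/∂x − ∂F₁/∂y = -8*y - 4
∇×F = (8*z, 0, -8*y - 4)
At (1, 2, 3): (24, 0, -20).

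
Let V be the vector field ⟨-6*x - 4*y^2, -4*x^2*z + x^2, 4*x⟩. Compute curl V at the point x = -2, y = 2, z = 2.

(16, -4, 44)

(∇×V)₁ = ∂V₃/∂y − ∂V₂/∂z = 4*x^2
(∇×V)₂ = ∂V₁/∂z − ∂V₃/∂x = -4
(∇×V)₃ = ∂V₂/∂x − ∂V₁/∂y = -8*x*z + 2*x + 8*y
∇×V = (4*x^2, -4, -8*x*z + 2*x + 8*y)
At (-2, 2, 2): (16, -4, 44).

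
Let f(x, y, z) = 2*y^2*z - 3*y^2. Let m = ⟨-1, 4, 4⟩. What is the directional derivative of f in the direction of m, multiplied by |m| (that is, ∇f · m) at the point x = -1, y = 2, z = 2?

∂f/∂x = 0
∂f/∂y = 4*y*z - 6*y
∂f/∂z = 2*y^2
∇f at (-1, 2, 2) = (0, 4, 8)
∇f · m = (0)(-1) + (4)(4) + (8)(4) = 48

48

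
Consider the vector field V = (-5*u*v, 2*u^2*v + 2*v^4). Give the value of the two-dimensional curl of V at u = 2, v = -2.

∂V₂/∂u = 4*u*v
∂V₁/∂v = -5*u
Scalar curl = 4*u*v + 5*u
At (2, -2): -6.

-6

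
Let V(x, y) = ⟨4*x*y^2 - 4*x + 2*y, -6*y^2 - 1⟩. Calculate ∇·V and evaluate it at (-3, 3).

∂V₁/∂x = 4*y^2 - 4
∂V₂/∂y = -12*y
∇·V = 4*y^2 - 12*y - 4
At (-3, 3): -4.

-4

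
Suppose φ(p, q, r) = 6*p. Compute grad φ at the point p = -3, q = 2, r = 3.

(6, 0, 0)

∂φ/∂p = 6
∂φ/∂q = 0
∂φ/∂r = 0
∇φ = (6, 0, 0)
At (-3, 2, 3): (6, 0, 0).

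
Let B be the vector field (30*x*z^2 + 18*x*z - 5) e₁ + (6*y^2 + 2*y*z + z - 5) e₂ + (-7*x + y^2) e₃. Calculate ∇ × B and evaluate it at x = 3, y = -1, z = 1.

(-1, 241, 0)

(∇×B)₁ = ∂B₃/∂y − ∂B₂/∂z = -1
(∇×B)₂ = ∂B₁/∂z − ∂B₃/∂x = 60*x*z + 18*x + 7
(∇×B)₃ = ∂B₂/∂x − ∂B₁/∂y = 0
∇×B = (-1, 60*x*z + 18*x + 7, 0)
At (3, -1, 1): (-1, 241, 0).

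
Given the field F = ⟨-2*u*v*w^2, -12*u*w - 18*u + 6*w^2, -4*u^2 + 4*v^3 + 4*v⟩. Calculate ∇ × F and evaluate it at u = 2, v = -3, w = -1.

(148, -8, -2)

(∇×F)₁ = ∂F₃/∂v − ∂F₂/∂w = 12*u + 12*v^2 - 12*w + 4
(∇×F)₂ = ∂F₁/∂w − ∂F₃/∂u = -4*u*v*w + 8*u
(∇×F)₃ = ∂F₂/∂u − ∂F₁/∂v = 2*u*w^2 - 12*w - 18
∇×F = (12*u + 12*v^2 - 12*w + 4, -4*u*v*w + 8*u, 2*u*w^2 - 12*w - 18)
At (2, -3, -1): (148, -8, -2).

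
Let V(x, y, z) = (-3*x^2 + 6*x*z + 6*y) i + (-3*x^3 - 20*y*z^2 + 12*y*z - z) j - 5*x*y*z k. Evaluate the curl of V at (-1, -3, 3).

(-308, -51, -15)

(∇×V)₁ = ∂V₃/∂y − ∂V₂/∂z = -5*x*z + 40*y*z - 12*y + 1
(∇×V)₂ = ∂V₁/∂z − ∂V₃/∂x = 6*x + 5*y*z
(∇×V)₃ = ∂V₂/∂x − ∂V₁/∂y = -9*x^2 - 6
∇×V = (-5*x*z + 40*y*z - 12*y + 1, 6*x + 5*y*z, -9*x^2 - 6)
At (-1, -3, 3): (-308, -51, -15).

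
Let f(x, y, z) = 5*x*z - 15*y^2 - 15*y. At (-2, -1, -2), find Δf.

-30

∂²f/∂x² = 0
∂²f/∂y² = -30
∂²f/∂z² = 0
∇²f = -30
At (-2, -1, -2): -30.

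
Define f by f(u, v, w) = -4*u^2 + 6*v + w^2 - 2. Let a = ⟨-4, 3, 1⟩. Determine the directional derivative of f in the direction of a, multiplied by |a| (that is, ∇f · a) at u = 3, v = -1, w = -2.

∂f/∂u = -8*u
∂f/∂v = 6
∂f/∂w = 2*w
∇f at (3, -1, -2) = (-24, 6, -4)
∇f · a = (-24)(-4) + (6)(3) + (-4)(1) = 110

110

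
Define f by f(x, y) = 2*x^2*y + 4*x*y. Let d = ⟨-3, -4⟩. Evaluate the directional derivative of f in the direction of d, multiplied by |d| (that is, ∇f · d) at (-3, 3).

48

∂f/∂x = 4*x*y + 4*y
∂f/∂y = 2*x^2 + 4*x
∇f at (-3, 3) = (-24, 6)
∇f · d = (-24)(-3) + (6)(-4) = 48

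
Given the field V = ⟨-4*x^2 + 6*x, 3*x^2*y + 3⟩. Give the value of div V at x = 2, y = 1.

2

∂V₁/∂x = -8*x + 6
∂V₂/∂y = 3*x^2
∇·V = 3*x^2 - 8*x + 6
At (2, 1): 2.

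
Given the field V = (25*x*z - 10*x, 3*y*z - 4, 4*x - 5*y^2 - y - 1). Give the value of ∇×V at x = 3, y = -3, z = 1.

(38, 71, 0)

(∇×V)₁ = ∂V₃/∂y − ∂V₂/∂z = -13*y - 1
(∇×V)₂ = ∂V₁/∂z − ∂V₃/∂x = 25*x - 4
(∇×V)₃ = ∂V₂/∂x − ∂V₁/∂y = 0
∇×V = (-13*y - 1, 25*x - 4, 0)
At (3, -3, 1): (38, 71, 0).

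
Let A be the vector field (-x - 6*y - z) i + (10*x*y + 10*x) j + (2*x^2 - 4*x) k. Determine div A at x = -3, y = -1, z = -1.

-31

∂A₁/∂x = -1
∂A₂/∂y = 10*x
∂A₃/∂z = 0
∇·A = 10*x - 1
At (-3, -1, -1): -31.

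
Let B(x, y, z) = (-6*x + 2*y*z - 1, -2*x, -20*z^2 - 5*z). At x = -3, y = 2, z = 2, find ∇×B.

(∇×B)₁ = ∂B₃/∂y − ∂B₂/∂z = 0
(∇×B)₂ = ∂B₁/∂z − ∂B₃/∂x = 2*y
(∇×B)₃ = ∂B₂/∂x − ∂B₁/∂y = -2*z - 2
∇×B = (0, 2*y, -2*z - 2)
At (-3, 2, 2): (0, 4, -6).

(0, 4, -6)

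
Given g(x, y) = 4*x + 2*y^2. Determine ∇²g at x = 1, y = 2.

4

∂²g/∂x² = 0
∂²g/∂y² = 4
∇²g = 4
At (1, 2): 4.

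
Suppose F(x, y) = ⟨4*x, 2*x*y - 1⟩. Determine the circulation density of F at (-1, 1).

2

∂F₂/∂x = 2*y
∂F₁/∂y = 0
Scalar curl = 2*y
At (-1, 1): 2.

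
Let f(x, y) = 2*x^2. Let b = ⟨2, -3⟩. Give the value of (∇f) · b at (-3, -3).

∂f/∂x = 4*x
∂f/∂y = 0
∇f at (-3, -3) = (-12, 0)
∇f · b = (-12)(2) + (0)(-3) = -24

-24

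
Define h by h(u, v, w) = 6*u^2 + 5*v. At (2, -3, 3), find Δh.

12

∂²h/∂u² = 12
∂²h/∂v² = 0
∂²h/∂w² = 0
∇²h = 12
At (2, -3, 3): 12.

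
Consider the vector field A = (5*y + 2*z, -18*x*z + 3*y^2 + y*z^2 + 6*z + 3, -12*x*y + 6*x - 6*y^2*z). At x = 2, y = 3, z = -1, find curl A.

(∇×A)₁ = ∂A₃/∂y − ∂A₂/∂z = 6*x - 14*y*z - 6
(∇×A)₂ = ∂A₁/∂z − ∂A₃/∂x = 12*y - 4
(∇×A)₃ = ∂A₂/∂x − ∂A₁/∂y = -18*z - 5
∇×A = (6*x - 14*y*z - 6, 12*y - 4, -18*z - 5)
At (2, 3, -1): (48, 32, 13).

(48, 32, 13)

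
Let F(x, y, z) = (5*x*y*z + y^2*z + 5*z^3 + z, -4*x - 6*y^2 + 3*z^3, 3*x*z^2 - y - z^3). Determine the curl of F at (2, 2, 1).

(∇×F)₁ = ∂F₃/∂y − ∂F₂/∂z = -9*z^2 - 1
(∇×F)₂ = ∂F₁/∂z − ∂F₃/∂x = 5*x*y + y^2 + 12*z^2 + 1
(∇×F)₃ = ∂F₂/∂x − ∂F₁/∂y = -5*x*z - 2*y*z - 4
∇×F = (-9*z^2 - 1, 5*x*y + y^2 + 12*z^2 + 1, -5*x*z - 2*y*z - 4)
At (2, 2, 1): (-10, 37, -18).

(-10, 37, -18)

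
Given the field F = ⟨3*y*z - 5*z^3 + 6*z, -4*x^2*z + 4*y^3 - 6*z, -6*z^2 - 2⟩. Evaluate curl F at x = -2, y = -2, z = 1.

(22, -15, 13)

(∇×F)₁ = ∂F₃/∂y − ∂F₂/∂z = 4*x^2 + 6
(∇×F)₂ = ∂F₁/∂z − ∂F₃/∂x = 3*y - 15*z^2 + 6
(∇×F)₃ = ∂F₂/∂x − ∂F₁/∂y = -8*x*z - 3*z
∇×F = (4*x^2 + 6, 3*y - 15*z^2 + 6, -8*x*z - 3*z)
At (-2, -2, 1): (22, -15, 13).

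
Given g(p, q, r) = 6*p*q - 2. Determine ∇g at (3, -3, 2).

(-18, 18, 0)

∂g/∂p = 6*q
∂g/∂q = 6*p
∂g/∂r = 0
∇g = (6*q, 6*p, 0)
At (3, -3, 2): (-18, 18, 0).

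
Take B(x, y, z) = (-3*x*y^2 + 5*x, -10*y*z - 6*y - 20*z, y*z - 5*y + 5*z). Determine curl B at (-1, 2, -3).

(∇×B)₁ = ∂B₃/∂y − ∂B₂/∂z = 10*y + z + 15
(∇×B)₂ = ∂B₁/∂z − ∂B₃/∂x = 0
(∇×B)₃ = ∂B₂/∂x − ∂B₁/∂y = 6*x*y
∇×B = (10*y + z + 15, 0, 6*x*y)
At (-1, 2, -3): (32, 0, -12).

(32, 0, -12)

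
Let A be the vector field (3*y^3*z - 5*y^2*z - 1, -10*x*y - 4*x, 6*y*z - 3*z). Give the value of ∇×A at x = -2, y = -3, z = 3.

(18, -126, -307)

(∇×A)₁ = ∂A₃/∂y − ∂A₂/∂z = 6*z
(∇×A)₂ = ∂A₁/∂z − ∂A₃/∂x = 3*y^3 - 5*y^2
(∇×A)₃ = ∂A₂/∂x − ∂A₁/∂y = -9*y^2*z + 10*y*z - 10*y - 4
∇×A = (6*z, 3*y^3 - 5*y^2, -9*y^2*z + 10*y*z - 10*y - 4)
At (-2, -3, 3): (18, -126, -307).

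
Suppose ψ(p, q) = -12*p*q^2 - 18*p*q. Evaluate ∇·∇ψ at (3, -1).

-72

∂²ψ/∂p² = 0
∂²ψ/∂q² = -24*p
∇²ψ = -24*p
At (3, -1): -72.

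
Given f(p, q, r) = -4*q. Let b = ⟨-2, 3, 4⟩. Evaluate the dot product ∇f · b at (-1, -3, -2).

-12

∂f/∂p = 0
∂f/∂q = -4
∂f/∂r = 0
∇f at (-1, -3, -2) = (0, -4, 0)
∇f · b = (0)(-2) + (-4)(3) + (0)(4) = -12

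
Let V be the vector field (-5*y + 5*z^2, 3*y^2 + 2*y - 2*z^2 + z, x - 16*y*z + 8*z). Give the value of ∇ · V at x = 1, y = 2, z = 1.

-10

∂V₁/∂x = 0
∂V₂/∂y = 6*y + 2
∂V₃/∂z = -16*y + 8
∇·V = -10*y + 10
At (1, 2, 1): -10.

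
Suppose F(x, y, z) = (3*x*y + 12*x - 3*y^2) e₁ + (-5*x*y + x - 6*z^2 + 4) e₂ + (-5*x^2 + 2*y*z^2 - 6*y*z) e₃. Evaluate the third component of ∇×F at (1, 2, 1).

(∇×F)_3 = ∂F₂/∂x − ∂F₁/∂y
= -5*y + 1 − (3*x - 6*y)
= -3*x + y + 1
At (1, 2, 1): 0.

0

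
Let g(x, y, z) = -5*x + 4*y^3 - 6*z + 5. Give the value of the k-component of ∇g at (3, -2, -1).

-6

(∇g)_3 = ∂g/∂z = -6
At (3, -2, -1): -6.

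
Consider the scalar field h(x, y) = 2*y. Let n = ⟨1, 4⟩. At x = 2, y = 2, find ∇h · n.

8

∂h/∂x = 0
∂h/∂y = 2
∇h at (2, 2) = (0, 2)
∇h · n = (0)(1) + (2)(4) = 8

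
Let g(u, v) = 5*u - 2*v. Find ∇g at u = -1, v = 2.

∂g/∂u = 5
∂g/∂v = -2
∇g = (5, -2)
At (-1, 2): (5, -2).

(5, -2)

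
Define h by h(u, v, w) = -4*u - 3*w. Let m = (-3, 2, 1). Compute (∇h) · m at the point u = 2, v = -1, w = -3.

∂h/∂u = -4
∂h/∂v = 0
∂h/∂w = -3
∇h at (2, -1, -3) = (-4, 0, -3)
∇h · m = (-4)(-3) + (0)(2) + (-3)(1) = 9

9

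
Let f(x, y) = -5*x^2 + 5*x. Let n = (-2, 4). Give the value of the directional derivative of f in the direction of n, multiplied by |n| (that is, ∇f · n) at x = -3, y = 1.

∂f/∂x = -10*x + 5
∂f/∂y = 0
∇f at (-3, 1) = (35, 0)
∇f · n = (35)(-2) + (0)(4) = -70

-70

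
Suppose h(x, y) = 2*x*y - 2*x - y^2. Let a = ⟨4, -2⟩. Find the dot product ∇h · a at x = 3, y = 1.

∂h/∂x = 2*y - 2
∂h/∂y = 2*x - 2*y
∇h at (3, 1) = (0, 4)
∇h · a = (0)(4) + (4)(-2) = -8

-8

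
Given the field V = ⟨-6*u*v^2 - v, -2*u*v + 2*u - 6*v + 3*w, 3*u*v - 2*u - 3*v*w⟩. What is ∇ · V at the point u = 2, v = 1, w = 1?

∂V₁/∂u = -6*v^2
∂V₂/∂v = -2*u - 6
∂V₃/∂w = -3*v
∇·V = -2*u - 6*v^2 - 3*v - 6
At (2, 1, 1): -19.

-19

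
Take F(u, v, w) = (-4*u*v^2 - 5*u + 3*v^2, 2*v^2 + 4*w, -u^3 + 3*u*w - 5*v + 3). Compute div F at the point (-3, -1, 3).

-22

∂F₁/∂u = -4*v^2 - 5
∂F₂/∂v = 4*v
∂F₃/∂w = 3*u
∇·F = 3*u - 4*v^2 + 4*v - 5
At (-3, -1, 3): -22.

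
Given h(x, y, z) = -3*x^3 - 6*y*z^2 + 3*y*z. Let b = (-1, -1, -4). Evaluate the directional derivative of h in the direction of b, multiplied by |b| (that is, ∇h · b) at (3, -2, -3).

456

∂h/∂x = -9*x^2
∂h/∂y = -6*z^2 + 3*z
∂h/∂z = -12*y*z + 3*y
∇h at (3, -2, -3) = (-81, -63, -78)
∇h · b = (-81)(-1) + (-63)(-1) + (-78)(-4) = 456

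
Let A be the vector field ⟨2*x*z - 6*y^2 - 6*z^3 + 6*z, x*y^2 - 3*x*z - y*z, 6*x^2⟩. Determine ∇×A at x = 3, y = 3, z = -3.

(∇×A)₁ = ∂A₃/∂y − ∂A₂/∂z = 3*x + y
(∇×A)₂ = ∂A₁/∂z − ∂A₃/∂x = -10*x - 18*z^2 + 6
(∇×A)₃ = ∂A₂/∂x − ∂A₁/∂y = y^2 + 12*y - 3*z
∇×A = (3*x + y, -10*x - 18*z^2 + 6, y^2 + 12*y - 3*z)
At (3, 3, -3): (12, -186, 54).

(12, -186, 54)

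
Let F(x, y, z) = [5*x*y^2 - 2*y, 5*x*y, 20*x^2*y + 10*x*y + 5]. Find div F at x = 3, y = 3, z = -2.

∂F₁/∂x = 5*y^2
∂F₂/∂y = 5*x
∂F₃/∂z = 0
∇·F = 5*x + 5*y^2
At (3, 3, -2): 60.

60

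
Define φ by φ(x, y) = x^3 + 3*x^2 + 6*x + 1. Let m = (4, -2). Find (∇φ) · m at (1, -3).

∂φ/∂x = 3*x^2 + 6*x + 6
∂φ/∂y = 0
∇φ at (1, -3) = (15, 0)
∇φ · m = (15)(4) + (0)(-2) = 60

60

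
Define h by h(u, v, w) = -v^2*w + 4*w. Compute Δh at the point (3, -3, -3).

∂²h/∂u² = 0
∂²h/∂v² = -2*w
∂²h/∂w² = 0
∇²h = -2*w
At (3, -3, -3): 6.

6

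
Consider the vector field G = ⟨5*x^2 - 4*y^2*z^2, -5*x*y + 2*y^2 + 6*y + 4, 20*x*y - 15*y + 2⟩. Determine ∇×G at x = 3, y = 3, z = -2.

(45, 84, 81)

(∇×G)₁ = ∂G₃/∂y − ∂G₂/∂z = 20*x - 15
(∇×G)₂ = ∂G₁/∂z − ∂G₃/∂x = -8*y^2*z - 20*y
(∇×G)₃ = ∂G₂/∂x − ∂G₁/∂y = 8*y*z^2 - 5*y
∇×G = (20*x - 15, -8*y^2*z - 20*y, 8*y*z^2 - 5*y)
At (3, 3, -2): (45, 84, 81).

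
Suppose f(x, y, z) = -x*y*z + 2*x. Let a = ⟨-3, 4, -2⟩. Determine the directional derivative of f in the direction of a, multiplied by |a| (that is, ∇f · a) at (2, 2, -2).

6

∂f/∂x = -y*z + 2
∂f/∂y = -x*z
∂f/∂z = -x*y
∇f at (2, 2, -2) = (6, 4, -4)
∇f · a = (6)(-3) + (4)(4) + (-4)(-2) = 6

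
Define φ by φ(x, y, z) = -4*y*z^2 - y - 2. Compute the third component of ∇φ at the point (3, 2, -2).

(∇φ)_3 = ∂φ/∂z = -8*y*z
At (3, 2, -2): 32.

32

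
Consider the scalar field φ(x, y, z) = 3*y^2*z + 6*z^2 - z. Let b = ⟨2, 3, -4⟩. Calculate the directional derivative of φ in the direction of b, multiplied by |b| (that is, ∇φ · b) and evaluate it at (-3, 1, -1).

∂φ/∂x = 0
∂φ/∂y = 6*y*z
∂φ/∂z = 3*y^2 + 12*z - 1
∇φ at (-3, 1, -1) = (0, -6, -10)
∇φ · b = (0)(2) + (-6)(3) + (-10)(-4) = 22

22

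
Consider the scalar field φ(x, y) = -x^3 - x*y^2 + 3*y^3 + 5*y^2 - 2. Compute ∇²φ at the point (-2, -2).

∂²φ/∂x² = -6*x
∂²φ/∂y² = 2*(-x + 9*y + 5)
∇²φ = -8*x + 18*y + 10
At (-2, -2): -10.

-10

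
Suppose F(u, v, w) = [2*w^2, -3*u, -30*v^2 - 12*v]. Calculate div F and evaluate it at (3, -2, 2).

0

∂F₁/∂u = 0
∂F₂/∂v = 0
∂F₃/∂w = 0
∇·F = 0
At (3, -2, 2): 0.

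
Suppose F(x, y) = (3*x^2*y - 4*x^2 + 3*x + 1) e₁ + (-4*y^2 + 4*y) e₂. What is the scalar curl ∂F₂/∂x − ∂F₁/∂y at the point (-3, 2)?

-27

∂F₂/∂x = 0
∂F₁/∂y = 3*x^2
Scalar curl = -3*x^2
At (-3, 2): -27.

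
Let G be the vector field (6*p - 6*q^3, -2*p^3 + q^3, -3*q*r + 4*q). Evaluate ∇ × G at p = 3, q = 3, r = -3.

(13, 0, 108)

(∇×G)₁ = ∂G₃/∂q − ∂G₂/∂r = -3*r + 4
(∇×G)₂ = ∂G₁/∂r − ∂G₃/∂p = 0
(∇×G)₃ = ∂G₂/∂p − ∂G₁/∂q = -6*p^2 + 18*q^2
∇×G = (-3*r + 4, 0, -6*p^2 + 18*q^2)
At (3, 3, -3): (13, 0, 108).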